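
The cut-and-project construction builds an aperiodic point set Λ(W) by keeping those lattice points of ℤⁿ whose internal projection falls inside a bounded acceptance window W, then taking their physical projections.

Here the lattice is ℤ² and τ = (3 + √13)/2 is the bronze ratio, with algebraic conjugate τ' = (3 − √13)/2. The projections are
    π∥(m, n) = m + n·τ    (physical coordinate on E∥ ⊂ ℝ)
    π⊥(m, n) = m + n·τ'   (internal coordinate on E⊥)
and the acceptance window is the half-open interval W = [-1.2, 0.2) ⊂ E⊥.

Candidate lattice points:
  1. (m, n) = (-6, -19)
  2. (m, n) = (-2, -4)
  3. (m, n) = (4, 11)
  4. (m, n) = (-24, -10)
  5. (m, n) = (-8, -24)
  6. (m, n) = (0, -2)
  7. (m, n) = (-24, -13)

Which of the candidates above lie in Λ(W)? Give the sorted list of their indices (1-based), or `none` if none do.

τ' = (3−√13)/2 ≈ -0.3028.
#1 (-6,-19): internal coord -6 + (-19)·τ' = -0.2473; -0.2473 ∈ [-1.2, 0.2) → IN Λ
#2 (-2,-4): internal coord -2 + (-4)·τ' = -0.7889; -0.7889 ∈ [-1.2, 0.2) → IN Λ
#3 (4,11): internal coord 4 + (11)·τ' = +0.6695; +0.6695 ∉ [-1.2, 0.2) → out
#4 (-24,-10): internal coord -24 + (-10)·τ' = -20.9722; -20.9722 ∉ [-1.2, 0.2) → out
#5 (-8,-24): internal coord -8 + (-24)·τ' = -0.7334; -0.7334 ∈ [-1.2, 0.2) → IN Λ
#6 (0,-2): internal coord 0 + (-2)·τ' = +0.6056; +0.6056 ∉ [-1.2, 0.2) → out
#7 (-24,-13): internal coord -24 + (-13)·τ' = -20.0639; -20.0639 ∉ [-1.2, 0.2) → out

1, 2, 5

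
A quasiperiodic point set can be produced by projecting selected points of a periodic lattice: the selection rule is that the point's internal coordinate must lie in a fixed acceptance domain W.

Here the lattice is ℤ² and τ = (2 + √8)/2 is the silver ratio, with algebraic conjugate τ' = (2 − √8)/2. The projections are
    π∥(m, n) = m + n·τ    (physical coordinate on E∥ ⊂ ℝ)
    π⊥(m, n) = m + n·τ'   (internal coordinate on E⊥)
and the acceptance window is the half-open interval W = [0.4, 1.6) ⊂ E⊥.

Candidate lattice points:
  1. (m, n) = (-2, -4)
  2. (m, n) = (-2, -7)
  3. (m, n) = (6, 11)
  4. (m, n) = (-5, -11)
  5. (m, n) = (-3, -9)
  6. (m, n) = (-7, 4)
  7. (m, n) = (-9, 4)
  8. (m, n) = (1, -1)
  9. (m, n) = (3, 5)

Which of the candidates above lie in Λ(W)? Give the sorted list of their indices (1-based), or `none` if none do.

2, 3, 5, 8, 9

Compute τ' = (2−√8)/2 = -0.414214, so π⊥(m,n) = m -0.414214·n.
#1 (-2,-4): internal coord -2 + (-4)·τ' = -0.343146; -0.343146 ∉ [0.4, 1.6) → out
#2 (-2,-7): internal coord -2 + (-7)·τ' = +0.899495; +0.899495 ∈ [0.4, 1.6) → IN Λ
#3 (6,11): internal coord 6 + (11)·τ' = +1.443651; +1.443651 ∈ [0.4, 1.6) → IN Λ
#4 (-5,-11): internal coord -5 + (-11)·τ' = -0.443651; -0.443651 ∉ [0.4, 1.6) → out
#5 (-3,-9): internal coord -3 + (-9)·τ' = +0.727922; +0.727922 ∈ [0.4, 1.6) → IN Λ
#6 (-7,4): internal coord -7 + (4)·τ' = -8.656854; -8.656854 ∉ [0.4, 1.6) → out
#7 (-9,4): internal coord -9 + (4)·τ' = -10.656854; -10.656854 ∉ [0.4, 1.6) → out
#8 (1,-1): internal coord 1 + (-1)·τ' = +1.414214; +1.414214 ∈ [0.4, 1.6) → IN Λ
#9 (3,5): internal coord 3 + (5)·τ' = +0.928932; +0.928932 ∈ [0.4, 1.6) → IN Λ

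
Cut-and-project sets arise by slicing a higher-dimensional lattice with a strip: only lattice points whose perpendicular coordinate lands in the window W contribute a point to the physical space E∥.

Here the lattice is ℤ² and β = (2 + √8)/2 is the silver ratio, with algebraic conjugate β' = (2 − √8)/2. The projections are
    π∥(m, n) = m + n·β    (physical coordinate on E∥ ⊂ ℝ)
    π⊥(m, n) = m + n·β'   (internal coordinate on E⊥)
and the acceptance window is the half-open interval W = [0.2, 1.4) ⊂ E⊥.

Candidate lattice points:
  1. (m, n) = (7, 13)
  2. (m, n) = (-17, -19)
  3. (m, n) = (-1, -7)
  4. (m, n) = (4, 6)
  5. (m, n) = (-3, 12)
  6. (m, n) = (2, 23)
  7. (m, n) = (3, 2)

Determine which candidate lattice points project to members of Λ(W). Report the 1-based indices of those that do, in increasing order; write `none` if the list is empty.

β' = (2−√8)/2 ≈ -0.414214.
[1] lift (7,13): star map gives 1.615224; window check 0.2 ≤ 1.615224 < 1.4 is false → out
[2] lift (-17,-19): star map gives -9.129942; window check 0.2 ≤ -9.129942 < 1.4 is false → out
[3] lift (-1,-7): star map gives 1.899495; window check 0.2 ≤ 1.899495 < 1.4 is false → out
[4] lift (4,6): star map gives 1.514719; window check 0.2 ≤ 1.514719 < 1.4 is false → out
[5] lift (-3,12): star map gives -7.970563; window check 0.2 ≤ -7.970563 < 1.4 is false → out
[6] lift (2,23): star map gives -7.526912; window check 0.2 ≤ -7.526912 < 1.4 is false → out
[7] lift (3,2): star map gives 2.171573; window check 0.2 ≤ 2.171573 < 1.4 is false → out

none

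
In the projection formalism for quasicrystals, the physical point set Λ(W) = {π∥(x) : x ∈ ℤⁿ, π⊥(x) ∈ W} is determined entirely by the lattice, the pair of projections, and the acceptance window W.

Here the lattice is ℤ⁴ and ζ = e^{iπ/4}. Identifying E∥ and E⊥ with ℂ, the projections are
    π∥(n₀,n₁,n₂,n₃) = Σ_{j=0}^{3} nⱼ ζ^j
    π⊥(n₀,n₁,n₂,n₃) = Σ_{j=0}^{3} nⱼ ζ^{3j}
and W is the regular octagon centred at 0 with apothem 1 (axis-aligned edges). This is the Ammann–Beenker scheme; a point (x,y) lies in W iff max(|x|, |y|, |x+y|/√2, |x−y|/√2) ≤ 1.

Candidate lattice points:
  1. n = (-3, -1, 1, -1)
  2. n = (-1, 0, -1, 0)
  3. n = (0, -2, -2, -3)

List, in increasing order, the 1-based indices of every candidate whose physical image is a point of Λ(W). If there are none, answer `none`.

none

With ζ = e^{iπ/4} the internal vectors are ζ^0,ζ^3,ζ^6,ζ^9.
#1 (-3, -1, 1, -1): internal (-3.000000, -2.414214); octagon support 3.828427 vs apothem 1 → ∉ W
#2 (-1, 0, -1, 0): internal (-1.000000, 1.000000); octagon support 1.414214 vs apothem 1 → ∉ W
#3 (0, -2, -2, -3): internal (-0.707107, -1.535534); octagon support 1.585786 vs apothem 1 → ∉ W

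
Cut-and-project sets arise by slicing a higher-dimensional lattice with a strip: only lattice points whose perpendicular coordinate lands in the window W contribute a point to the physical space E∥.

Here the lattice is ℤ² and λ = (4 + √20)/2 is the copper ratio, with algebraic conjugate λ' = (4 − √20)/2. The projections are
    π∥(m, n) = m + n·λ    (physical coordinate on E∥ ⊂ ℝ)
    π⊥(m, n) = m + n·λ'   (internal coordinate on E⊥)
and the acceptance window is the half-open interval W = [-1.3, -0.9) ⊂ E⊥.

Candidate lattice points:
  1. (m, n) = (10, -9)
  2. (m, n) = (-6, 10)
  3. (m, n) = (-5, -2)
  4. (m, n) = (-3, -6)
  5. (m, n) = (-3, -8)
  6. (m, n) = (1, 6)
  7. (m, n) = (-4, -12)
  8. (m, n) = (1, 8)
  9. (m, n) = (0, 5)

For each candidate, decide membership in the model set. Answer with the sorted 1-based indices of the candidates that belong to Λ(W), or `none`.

5, 7, 9

Numerically λ ≈ 4.23607 and λ' = −1/λ ≈ -0.23607.
candidate 1: (m,n)=(10,-9) → π∥ = 10-9·λ ≈ -28.12461, π⊥ = 10-9·λ' ≈ 12.12461 ∉ [-1.3, -0.9) ⇒ out
candidate 2: (m,n)=(-6,10) → π∥ = -6+10·λ ≈ 36.36068, π⊥ = -6+10·λ' ≈ -8.36068 ∉ [-1.3, -0.9) ⇒ out
candidate 3: (m,n)=(-5,-2) → π∥ = -5-2·λ ≈ -13.47214, π⊥ = -5-2·λ' ≈ -4.52786 ∉ [-1.3, -0.9) ⇒ out
candidate 4: (m,n)=(-3,-6) → π∥ = -3-6·λ ≈ -28.41641, π⊥ = -3-6·λ' ≈ -1.58359 ∉ [-1.3, -0.9) ⇒ out
candidate 5: (m,n)=(-3,-8) → π∥ = -3-8·λ ≈ -36.88854, π⊥ = -3-8·λ' ≈ -1.11146 ∈ [-1.3, -0.9) ⇒ IN Λ
candidate 6: (m,n)=(1,6) → π∥ = 1+6·λ ≈ 26.41641, π⊥ = 1+6·λ' ≈ -0.41641 ∉ [-1.3, -0.9) ⇒ out
candidate 7: (m,n)=(-4,-12) → π∥ = -4-12·λ ≈ -54.83282, π⊥ = -4-12·λ' ≈ -1.16718 ∈ [-1.3, -0.9) ⇒ IN Λ
candidate 8: (m,n)=(1,8) → π∥ = 1+8·λ ≈ 34.88854, π⊥ = 1+8·λ' ≈ -0.88854 ∉ [-1.3, -0.9) ⇒ out
candidate 9: (m,n)=(0,5) → π∥ = 0+5·λ ≈ 21.18034, π⊥ = 0+5·λ' ≈ -1.18034 ∈ [-1.3, -0.9) ⇒ IN Λ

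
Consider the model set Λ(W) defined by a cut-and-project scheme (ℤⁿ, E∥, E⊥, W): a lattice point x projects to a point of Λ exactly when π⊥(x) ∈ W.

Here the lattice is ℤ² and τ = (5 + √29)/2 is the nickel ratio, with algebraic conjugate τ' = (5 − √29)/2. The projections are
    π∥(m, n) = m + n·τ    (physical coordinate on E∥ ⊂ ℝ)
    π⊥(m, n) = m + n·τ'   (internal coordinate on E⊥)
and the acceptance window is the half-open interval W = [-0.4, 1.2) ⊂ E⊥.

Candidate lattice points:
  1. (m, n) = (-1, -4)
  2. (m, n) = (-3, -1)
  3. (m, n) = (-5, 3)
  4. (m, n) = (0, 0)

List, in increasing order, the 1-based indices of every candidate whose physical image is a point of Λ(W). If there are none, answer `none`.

1, 4

τ' = (5−√29)/2 ≈ -0.1926.
[1] lift (-1,-4): star map gives -0.2297; window check -0.4 ≤ -0.2297 < 1.2 is true → IN Λ
[2] lift (-3,-1): star map gives -2.8074; window check -0.4 ≤ -2.8074 < 1.2 is false → out
[3] lift (-5,3): star map gives -5.5777; window check -0.4 ≤ -5.5777 < 1.2 is false → out
[4] lift (0,0): star map gives 0.0000; window check -0.4 ≤ 0.0000 < 1.2 is true → IN Λ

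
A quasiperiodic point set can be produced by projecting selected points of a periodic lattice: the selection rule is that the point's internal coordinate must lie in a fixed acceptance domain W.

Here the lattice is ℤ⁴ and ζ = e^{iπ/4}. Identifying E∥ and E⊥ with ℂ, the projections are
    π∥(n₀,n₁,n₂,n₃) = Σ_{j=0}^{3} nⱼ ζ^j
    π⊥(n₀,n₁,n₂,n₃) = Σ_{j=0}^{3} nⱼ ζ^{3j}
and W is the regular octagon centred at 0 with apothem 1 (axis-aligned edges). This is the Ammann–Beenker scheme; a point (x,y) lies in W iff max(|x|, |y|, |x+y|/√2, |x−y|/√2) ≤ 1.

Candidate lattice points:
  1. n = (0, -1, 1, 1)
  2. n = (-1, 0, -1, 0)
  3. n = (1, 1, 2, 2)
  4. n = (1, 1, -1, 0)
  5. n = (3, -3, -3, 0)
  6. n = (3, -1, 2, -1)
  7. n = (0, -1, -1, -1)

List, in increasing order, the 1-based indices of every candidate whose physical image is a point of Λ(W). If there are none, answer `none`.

Internal map: ζ^{3j} for j=0..3 gives (1,0), (−√2/2,√2/2), (0,−1), (√2/2,√2/2).
candidate 1: n = (0, -1, 1, 1) → π⊥ ≈ (+1.4142, -1.0000); max(|x|,|y|,|x±y|/√2) = 1.7071 > 1 ⇒ ∉ W
candidate 2: n = (-1, 0, -1, 0) → π⊥ ≈ (-1.0000, +1.0000); max(|x|,|y|,|x±y|/√2) = 1.4142 > 1 ⇒ ∉ W
candidate 3: n = (1, 1, 2, 2) → π⊥ ≈ (+1.7071, +0.1213); max(|x|,|y|,|x±y|/√2) = 1.7071 > 1 ⇒ ∉ W
candidate 4: n = (1, 1, -1, 0) → π⊥ ≈ (+0.2929, +1.7071); max(|x|,|y|,|x±y|/√2) = 1.7071 > 1 ⇒ ∉ W
candidate 5: n = (3, -3, -3, 0) → π⊥ ≈ (+5.1213, +0.8787); max(|x|,|y|,|x±y|/√2) = 5.1213 > 1 ⇒ ∉ W
candidate 6: n = (3, -1, 2, -1) → π⊥ ≈ (+3.0000, -3.4142); max(|x|,|y|,|x±y|/√2) = 4.5355 > 1 ⇒ ∉ W
candidate 7: n = (0, -1, -1, -1) → π⊥ ≈ (+0.0000, -0.4142); max(|x|,|y|,|x±y|/√2) = 0.4142 ≤ 1 ⇒ ∈ W

7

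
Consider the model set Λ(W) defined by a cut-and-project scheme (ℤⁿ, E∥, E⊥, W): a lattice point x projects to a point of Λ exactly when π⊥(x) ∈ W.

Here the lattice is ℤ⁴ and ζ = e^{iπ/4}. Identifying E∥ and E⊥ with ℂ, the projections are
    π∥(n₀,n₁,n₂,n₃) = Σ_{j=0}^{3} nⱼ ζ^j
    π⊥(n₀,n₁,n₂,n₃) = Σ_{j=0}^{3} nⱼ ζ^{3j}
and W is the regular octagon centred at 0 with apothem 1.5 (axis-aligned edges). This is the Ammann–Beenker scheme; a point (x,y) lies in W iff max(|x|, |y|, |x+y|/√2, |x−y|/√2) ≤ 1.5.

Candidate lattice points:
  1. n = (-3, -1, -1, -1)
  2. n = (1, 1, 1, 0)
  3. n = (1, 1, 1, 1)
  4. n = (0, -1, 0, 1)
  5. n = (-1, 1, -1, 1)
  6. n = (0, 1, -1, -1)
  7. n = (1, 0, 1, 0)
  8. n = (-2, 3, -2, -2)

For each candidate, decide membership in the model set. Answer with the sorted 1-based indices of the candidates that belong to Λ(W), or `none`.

2, 3, 4, 7

π⊥(n) = n₀ + n₁ζ³ + n₂ζ⁶ + n₃ζ⁹ where ζ = e^{iπ/4}.
#1 (-3, -1, -1, -1): internal (-3.00000, -0.41421); octagon support 3.00000 vs apothem 1.5 → ∉ W
#2 (1, 1, 1, 0): internal (0.29289, -0.29289); octagon support 0.41421 vs apothem 1.5 → ∈ W
#3 (1, 1, 1, 1): internal (1.00000, 0.41421); octagon support 1.00000 vs apothem 1.5 → ∈ W
#4 (0, -1, 0, 1): internal (1.41421, 0.00000); octagon support 1.41421 vs apothem 1.5 → ∈ W
#5 (-1, 1, -1, 1): internal (-1.00000, 2.41421); octagon support 2.41421 vs apothem 1.5 → ∉ W
#6 (0, 1, -1, -1): internal (-1.41421, 1.00000); octagon support 1.70711 vs apothem 1.5 → ∉ W
#7 (1, 0, 1, 0): internal (1.00000, -1.00000); octagon support 1.41421 vs apothem 1.5 → ∈ W
#8 (-2, 3, -2, -2): internal (-5.53553, 2.70711); octagon support 5.82843 vs apothem 1.5 → ∉ W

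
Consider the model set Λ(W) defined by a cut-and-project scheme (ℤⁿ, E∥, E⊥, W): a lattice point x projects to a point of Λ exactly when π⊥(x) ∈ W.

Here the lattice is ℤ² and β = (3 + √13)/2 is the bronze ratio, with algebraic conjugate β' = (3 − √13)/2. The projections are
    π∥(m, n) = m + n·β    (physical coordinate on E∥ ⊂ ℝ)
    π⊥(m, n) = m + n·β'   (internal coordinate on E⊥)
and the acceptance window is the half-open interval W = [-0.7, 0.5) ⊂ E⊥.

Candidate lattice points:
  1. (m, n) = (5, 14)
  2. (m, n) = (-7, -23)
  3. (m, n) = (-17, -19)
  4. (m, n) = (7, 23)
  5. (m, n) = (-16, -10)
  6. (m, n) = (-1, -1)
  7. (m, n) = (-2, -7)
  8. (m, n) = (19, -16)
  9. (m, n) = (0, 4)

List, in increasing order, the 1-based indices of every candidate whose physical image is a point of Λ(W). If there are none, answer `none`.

2, 4, 6, 7

β' = (3−√13)/2 ≈ -0.3028.
[1] lift (5,14): star map gives 0.7611; window check -0.7 ≤ 0.7611 < 0.5 is false → out
[2] lift (-7,-23): star map gives -0.0362; window check -0.7 ≤ -0.0362 < 0.5 is true → IN Λ
[3] lift (-17,-19): star map gives -11.2473; window check -0.7 ≤ -11.2473 < 0.5 is false → out
[4] lift (7,23): star map gives 0.0362; window check -0.7 ≤ 0.0362 < 0.5 is true → IN Λ
[5] lift (-16,-10): star map gives -12.9722; window check -0.7 ≤ -12.9722 < 0.5 is false → out
[6] lift (-1,-1): star map gives -0.6972; window check -0.7 ≤ -0.6972 < 0.5 is true → IN Λ
[7] lift (-2,-7): star map gives 0.1194; window check -0.7 ≤ 0.1194 < 0.5 is true → IN Λ
[8] lift (19,-16): star map gives 23.8444; window check -0.7 ≤ 23.8444 < 0.5 is false → out
[9] lift (0,4): star map gives -1.2111; window check -0.7 ≤ -1.2111 < 0.5 is false → out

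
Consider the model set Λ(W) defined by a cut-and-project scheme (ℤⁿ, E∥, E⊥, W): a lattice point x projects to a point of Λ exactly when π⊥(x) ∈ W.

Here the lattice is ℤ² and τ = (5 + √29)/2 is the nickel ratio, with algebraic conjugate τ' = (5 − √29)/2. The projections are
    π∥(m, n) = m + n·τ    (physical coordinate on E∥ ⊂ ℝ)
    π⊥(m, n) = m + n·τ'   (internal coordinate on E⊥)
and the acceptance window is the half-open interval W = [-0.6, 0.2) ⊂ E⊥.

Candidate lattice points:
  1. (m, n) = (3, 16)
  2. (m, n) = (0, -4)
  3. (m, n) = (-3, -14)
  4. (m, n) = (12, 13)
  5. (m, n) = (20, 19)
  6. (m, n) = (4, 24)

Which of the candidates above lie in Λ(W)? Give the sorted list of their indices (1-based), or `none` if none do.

1, 3

Numerically τ ≈ 5.19258 and τ' = −1/τ ≈ -0.19258.
candidate 1: (m,n)=(3,16) → π∥ = 3+16·τ ≈ 86.08132, π⊥ = 3+16·τ' ≈ -0.08132 ∈ [-0.6, 0.2) ⇒ IN Λ
candidate 2: (m,n)=(0,-4) → π∥ = 0-4·τ ≈ -20.77033, π⊥ = 0-4·τ' ≈ 0.77033 ∉ [-0.6, 0.2) ⇒ out
candidate 3: (m,n)=(-3,-14) → π∥ = -3-14·τ ≈ -75.69615, π⊥ = -3-14·τ' ≈ -0.30385 ∈ [-0.6, 0.2) ⇒ IN Λ
candidate 4: (m,n)=(12,13) → π∥ = 12+13·τ ≈ 79.50357, π⊥ = 12+13·τ' ≈ 9.49643 ∉ [-0.6, 0.2) ⇒ out
candidate 5: (m,n)=(20,19) → π∥ = 20+19·τ ≈ 118.65907, π⊥ = 20+19·τ' ≈ 16.34093 ∉ [-0.6, 0.2) ⇒ out
candidate 6: (m,n)=(4,24) → π∥ = 4+24·τ ≈ 128.62198, π⊥ = 4+24·τ' ≈ -0.62198 ∉ [-0.6, 0.2) ⇒ out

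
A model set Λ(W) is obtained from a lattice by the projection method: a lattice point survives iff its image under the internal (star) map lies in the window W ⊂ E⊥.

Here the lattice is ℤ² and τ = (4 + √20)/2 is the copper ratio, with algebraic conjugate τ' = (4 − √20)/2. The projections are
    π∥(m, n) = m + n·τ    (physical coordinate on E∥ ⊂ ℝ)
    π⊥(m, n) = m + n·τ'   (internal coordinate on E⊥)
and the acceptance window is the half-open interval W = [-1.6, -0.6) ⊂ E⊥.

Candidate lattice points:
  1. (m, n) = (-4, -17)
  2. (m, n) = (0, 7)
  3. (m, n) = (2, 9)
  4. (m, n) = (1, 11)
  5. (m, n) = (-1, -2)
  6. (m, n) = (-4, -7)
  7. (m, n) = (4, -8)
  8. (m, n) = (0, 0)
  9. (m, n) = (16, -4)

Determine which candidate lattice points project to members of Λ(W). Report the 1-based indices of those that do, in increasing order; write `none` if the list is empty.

Numerically τ ≈ 4.23607 and τ' = −1/τ ≈ -0.23607.
#1 (-4,-17): internal coord -4 + (-17)·τ' = +0.01316; +0.01316 ∉ [-1.6, -0.6) → out
#2 (0,7): internal coord 0 + (7)·τ' = -1.65248; -1.65248 ∉ [-1.6, -0.6) → out
#3 (2,9): internal coord 2 + (9)·τ' = -0.12461; -0.12461 ∉ [-1.6, -0.6) → out
#4 (1,11): internal coord 1 + (11)·τ' = -1.59675; -1.59675 ∈ [-1.6, -0.6) → IN Λ
#5 (-1,-2): internal coord -1 + (-2)·τ' = -0.52786; -0.52786 ∉ [-1.6, -0.6) → out
#6 (-4,-7): internal coord -4 + (-7)·τ' = -2.34752; -2.34752 ∉ [-1.6, -0.6) → out
#7 (4,-8): internal coord 4 + (-8)·τ' = +5.88854; +5.88854 ∉ [-1.6, -0.6) → out
#8 (0,0): internal coord 0 + (0)·τ' = +0.00000; +0.00000 ∉ [-1.6, -0.6) → out
#9 (16,-4): internal coord 16 + (-4)·τ' = +16.94427; +16.94427 ∉ [-1.6, -0.6) → out

4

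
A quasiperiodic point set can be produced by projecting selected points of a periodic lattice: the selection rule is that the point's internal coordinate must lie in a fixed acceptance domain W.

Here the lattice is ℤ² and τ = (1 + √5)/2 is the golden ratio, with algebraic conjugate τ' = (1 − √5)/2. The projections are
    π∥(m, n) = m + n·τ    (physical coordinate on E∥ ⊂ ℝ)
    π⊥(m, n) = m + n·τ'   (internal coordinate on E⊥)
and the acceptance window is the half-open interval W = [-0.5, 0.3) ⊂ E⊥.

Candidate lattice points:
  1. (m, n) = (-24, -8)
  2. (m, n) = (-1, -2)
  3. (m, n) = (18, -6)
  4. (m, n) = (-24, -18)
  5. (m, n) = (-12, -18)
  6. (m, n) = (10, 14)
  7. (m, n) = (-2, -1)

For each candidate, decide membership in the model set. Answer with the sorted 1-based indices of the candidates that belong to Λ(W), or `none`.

Compute τ' = (1−√5)/2 = -0.61803, so π⊥(m,n) = m -0.61803·n.
candidate 1: (m,n)=(-24,-8) → π∥ = -24-8·τ ≈ -36.94427, π⊥ = -24-8·τ' ≈ -19.05573 ∉ [-0.5, 0.3) ⇒ out
candidate 2: (m,n)=(-1,-2) → π∥ = -1-2·τ ≈ -4.23607, π⊥ = -1-2·τ' ≈ 0.23607 ∈ [-0.5, 0.3) ⇒ IN Λ
candidate 3: (m,n)=(18,-6) → π∥ = 18-6·τ ≈ 8.29180, π⊥ = 18-6·τ' ≈ 21.70820 ∉ [-0.5, 0.3) ⇒ out
candidate 4: (m,n)=(-24,-18) → π∥ = -24-18·τ ≈ -53.12461, π⊥ = -24-18·τ' ≈ -12.87539 ∉ [-0.5, 0.3) ⇒ out
candidate 5: (m,n)=(-12,-18) → π∥ = -12-18·τ ≈ -41.12461, π⊥ = -12-18·τ' ≈ -0.87539 ∉ [-0.5, 0.3) ⇒ out
candidate 6: (m,n)=(10,14) → π∥ = 10+14·τ ≈ 32.65248, π⊥ = 10+14·τ' ≈ 1.34752 ∉ [-0.5, 0.3) ⇒ out
candidate 7: (m,n)=(-2,-1) → π∥ = -2-1·τ ≈ -3.61803, π⊥ = -2-1·τ' ≈ -1.38197 ∉ [-0.5, 0.3) ⇒ out

2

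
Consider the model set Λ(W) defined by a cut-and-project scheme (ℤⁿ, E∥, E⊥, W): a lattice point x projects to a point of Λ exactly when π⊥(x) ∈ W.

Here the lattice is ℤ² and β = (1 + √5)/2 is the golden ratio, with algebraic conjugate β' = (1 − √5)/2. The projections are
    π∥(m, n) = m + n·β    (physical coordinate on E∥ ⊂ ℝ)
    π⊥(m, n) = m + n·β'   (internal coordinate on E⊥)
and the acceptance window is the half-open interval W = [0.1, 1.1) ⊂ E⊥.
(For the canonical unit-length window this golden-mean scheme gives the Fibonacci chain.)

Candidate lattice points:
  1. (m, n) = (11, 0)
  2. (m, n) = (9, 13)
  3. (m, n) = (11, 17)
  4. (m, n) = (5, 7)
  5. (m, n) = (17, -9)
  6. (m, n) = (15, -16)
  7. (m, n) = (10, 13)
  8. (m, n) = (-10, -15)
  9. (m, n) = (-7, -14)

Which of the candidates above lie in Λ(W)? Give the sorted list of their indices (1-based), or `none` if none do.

2, 3, 4

β' = (1−√5)/2 ≈ -0.618034.
candidate 1: (m,n)=(11,0) → π∥ = 11+0·β ≈ 11.000000, π⊥ = 11+0·β' ≈ 11.000000 ∉ [0.1, 1.1) ⇒ out
candidate 2: (m,n)=(9,13) → π∥ = 9+13·β ≈ 30.034442, π⊥ = 9+13·β' ≈ 0.965558 ∈ [0.1, 1.1) ⇒ IN Λ
candidate 3: (m,n)=(11,17) → π∥ = 11+17·β ≈ 38.506578, π⊥ = 11+17·β' ≈ 0.493422 ∈ [0.1, 1.1) ⇒ IN Λ
candidate 4: (m,n)=(5,7) → π∥ = 5+7·β ≈ 16.326238, π⊥ = 5+7·β' ≈ 0.673762 ∈ [0.1, 1.1) ⇒ IN Λ
candidate 5: (m,n)=(17,-9) → π∥ = 17-9·β ≈ 2.437694, π⊥ = 17-9·β' ≈ 22.562306 ∉ [0.1, 1.1) ⇒ out
candidate 6: (m,n)=(15,-16) → π∥ = 15-16·β ≈ -10.888544, π⊥ = 15-16·β' ≈ 24.888544 ∉ [0.1, 1.1) ⇒ out
candidate 7: (m,n)=(10,13) → π∥ = 10+13·β ≈ 31.034442, π⊥ = 10+13·β' ≈ 1.965558 ∉ [0.1, 1.1) ⇒ out
candidate 8: (m,n)=(-10,-15) → π∥ = -10-15·β ≈ -34.270510, π⊥ = -10-15·β' ≈ -0.729490 ∉ [0.1, 1.1) ⇒ out
candidate 9: (m,n)=(-7,-14) → π∥ = -7-14·β ≈ -29.652476, π⊥ = -7-14·β' ≈ 1.652476 ∉ [0.1, 1.1) ⇒ out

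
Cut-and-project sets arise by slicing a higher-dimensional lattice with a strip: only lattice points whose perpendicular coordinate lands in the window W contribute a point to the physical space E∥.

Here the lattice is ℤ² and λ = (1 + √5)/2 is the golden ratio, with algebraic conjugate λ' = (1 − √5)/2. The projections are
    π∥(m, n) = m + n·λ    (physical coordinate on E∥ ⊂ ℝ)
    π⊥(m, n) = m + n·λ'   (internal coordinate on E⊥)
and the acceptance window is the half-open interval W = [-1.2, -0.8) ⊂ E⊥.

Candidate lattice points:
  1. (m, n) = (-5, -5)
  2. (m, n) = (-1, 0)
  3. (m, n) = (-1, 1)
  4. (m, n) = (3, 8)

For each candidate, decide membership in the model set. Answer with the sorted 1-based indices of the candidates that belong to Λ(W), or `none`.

Numerically λ ≈ 1.61803 and λ' = −1/λ ≈ -0.61803.
candidate 1: (m,n)=(-5,-5) → π∥ = -5-5·λ ≈ -13.09017, π⊥ = -5-5·λ' ≈ -1.90983 ∉ [-1.2, -0.8) ⇒ out
candidate 2: (m,n)=(-1,0) → π∥ = -1+0·λ ≈ -1.00000, π⊥ = -1+0·λ' ≈ -1.00000 ∈ [-1.2, -0.8) ⇒ IN Λ
candidate 3: (m,n)=(-1,1) → π∥ = -1+1·λ ≈ 0.61803, π⊥ = -1+1·λ' ≈ -1.61803 ∉ [-1.2, -0.8) ⇒ out
candidate 4: (m,n)=(3,8) → π∥ = 3+8·λ ≈ 15.94427, π⊥ = 3+8·λ' ≈ -1.94427 ∉ [-1.2, -0.8) ⇒ out

2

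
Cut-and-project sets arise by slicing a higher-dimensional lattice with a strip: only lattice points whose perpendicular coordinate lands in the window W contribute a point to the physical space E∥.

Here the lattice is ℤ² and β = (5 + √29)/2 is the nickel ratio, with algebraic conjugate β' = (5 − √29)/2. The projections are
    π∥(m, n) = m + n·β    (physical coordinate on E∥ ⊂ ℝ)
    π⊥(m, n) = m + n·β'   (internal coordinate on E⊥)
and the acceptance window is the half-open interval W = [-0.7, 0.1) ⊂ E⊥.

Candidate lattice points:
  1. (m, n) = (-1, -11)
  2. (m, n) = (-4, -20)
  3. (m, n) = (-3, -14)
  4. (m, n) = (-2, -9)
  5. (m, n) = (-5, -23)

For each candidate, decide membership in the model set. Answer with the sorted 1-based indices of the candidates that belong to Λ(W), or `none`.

2, 3, 4, 5

Compute β' = (5−√29)/2 = -0.1926, so π⊥(m,n) = m -0.1926·n.
#1 (-1,-11): internal coord -1 + (-11)·β' = +1.1184; +1.1184 ∉ [-0.7, 0.1) → out
#2 (-4,-20): internal coord -4 + (-20)·β' = -0.1484; -0.1484 ∈ [-0.7, 0.1) → IN Λ
#3 (-3,-14): internal coord -3 + (-14)·β' = -0.3038; -0.3038 ∈ [-0.7, 0.1) → IN Λ
#4 (-2,-9): internal coord -2 + (-9)·β' = -0.2668; -0.2668 ∈ [-0.7, 0.1) → IN Λ
#5 (-5,-23): internal coord -5 + (-23)·β' = -0.5706; -0.5706 ∈ [-0.7, 0.1) → IN Λ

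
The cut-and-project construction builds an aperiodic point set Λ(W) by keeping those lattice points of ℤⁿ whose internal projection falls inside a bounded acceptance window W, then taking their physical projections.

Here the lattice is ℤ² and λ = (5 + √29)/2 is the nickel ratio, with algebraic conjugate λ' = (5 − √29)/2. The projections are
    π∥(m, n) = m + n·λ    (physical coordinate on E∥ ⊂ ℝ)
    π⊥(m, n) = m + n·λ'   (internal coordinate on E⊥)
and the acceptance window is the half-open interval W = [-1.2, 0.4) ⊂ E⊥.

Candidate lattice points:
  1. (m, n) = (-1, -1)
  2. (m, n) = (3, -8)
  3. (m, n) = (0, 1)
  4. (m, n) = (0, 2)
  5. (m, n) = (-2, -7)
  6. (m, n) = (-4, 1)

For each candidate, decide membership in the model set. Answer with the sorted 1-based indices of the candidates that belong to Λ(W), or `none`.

Numerically λ ≈ 5.1926 and λ' = −1/λ ≈ -0.1926.
#1 (-1,-1): internal coord -1 + (-1)·λ' = -0.8074; -0.8074 ∈ [-1.2, 0.4) → IN Λ
#2 (3,-8): internal coord 3 + (-8)·λ' = +4.5407; +4.5407 ∉ [-1.2, 0.4) → out
#3 (0,1): internal coord 0 + (1)·λ' = -0.1926; -0.1926 ∈ [-1.2, 0.4) → IN Λ
#4 (0,2): internal coord 0 + (2)·λ' = -0.3852; -0.3852 ∈ [-1.2, 0.4) → IN Λ
#5 (-2,-7): internal coord -2 + (-7)·λ' = -0.6519; -0.6519 ∈ [-1.2, 0.4) → IN Λ
#6 (-4,1): internal coord -4 + (1)·λ' = -4.1926; -4.1926 ∉ [-1.2, 0.4) → out

1, 3, 4, 5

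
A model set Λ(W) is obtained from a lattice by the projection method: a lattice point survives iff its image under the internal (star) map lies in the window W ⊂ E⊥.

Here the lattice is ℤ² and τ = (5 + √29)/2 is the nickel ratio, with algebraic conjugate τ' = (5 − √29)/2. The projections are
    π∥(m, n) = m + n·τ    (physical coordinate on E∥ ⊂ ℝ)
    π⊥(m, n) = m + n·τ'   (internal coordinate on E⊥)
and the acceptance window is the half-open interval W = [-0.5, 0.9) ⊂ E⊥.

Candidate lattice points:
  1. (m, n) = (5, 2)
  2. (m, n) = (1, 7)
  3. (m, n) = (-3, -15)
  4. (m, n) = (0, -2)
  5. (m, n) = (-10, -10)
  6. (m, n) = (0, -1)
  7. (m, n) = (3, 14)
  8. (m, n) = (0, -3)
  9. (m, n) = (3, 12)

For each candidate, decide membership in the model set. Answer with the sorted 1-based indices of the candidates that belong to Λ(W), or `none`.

2, 3, 4, 6, 7, 8, 9

τ' = (5−√29)/2 ≈ -0.19258.
[1] lift (5,2): star map gives 4.61484; window check -0.5 ≤ 4.61484 < 0.9 is false → out
[2] lift (1,7): star map gives -0.34808; window check -0.5 ≤ -0.34808 < 0.9 is true → IN Λ
[3] lift (-3,-15): star map gives -0.11126; window check -0.5 ≤ -0.11126 < 0.9 is true → IN Λ
[4] lift (0,-2): star map gives 0.38516; window check -0.5 ≤ 0.38516 < 0.9 is true → IN Λ
[5] lift (-10,-10): star map gives -8.07418; window check -0.5 ≤ -8.07418 < 0.9 is false → out
[6] lift (0,-1): star map gives 0.19258; window check -0.5 ≤ 0.19258 < 0.9 is true → IN Λ
[7] lift (3,14): star map gives 0.30385; window check -0.5 ≤ 0.30385 < 0.9 is true → IN Λ
[8] lift (0,-3): star map gives 0.57775; window check -0.5 ≤ 0.57775 < 0.9 is true → IN Λ
[9] lift (3,12): star map gives 0.68901; window check -0.5 ≤ 0.68901 < 0.9 is true → IN Λ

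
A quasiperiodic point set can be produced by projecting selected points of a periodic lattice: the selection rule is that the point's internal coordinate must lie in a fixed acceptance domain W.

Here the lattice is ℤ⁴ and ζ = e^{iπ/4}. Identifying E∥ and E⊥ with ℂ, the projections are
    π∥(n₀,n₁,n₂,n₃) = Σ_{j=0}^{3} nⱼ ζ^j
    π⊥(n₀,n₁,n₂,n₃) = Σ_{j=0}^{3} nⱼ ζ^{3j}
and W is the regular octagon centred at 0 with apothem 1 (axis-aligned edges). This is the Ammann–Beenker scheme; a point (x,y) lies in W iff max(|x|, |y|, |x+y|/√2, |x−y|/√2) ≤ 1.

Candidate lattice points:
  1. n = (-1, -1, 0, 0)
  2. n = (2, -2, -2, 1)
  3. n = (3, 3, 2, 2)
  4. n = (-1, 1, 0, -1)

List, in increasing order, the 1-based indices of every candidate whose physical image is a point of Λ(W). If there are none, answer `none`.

1

π⊥(n) = n₀ + n₁ζ³ + n₂ζ⁶ + n₃ζ⁹ where ζ = e^{iπ/4}.
candidate 1: n = (-1, -1, 0, 0) → π⊥ ≈ (-0.292893, -0.707107); max(|x|,|y|,|x±y|/√2) = 0.707107 ≤ 1 ⇒ ∈ W
candidate 2: n = (2, -2, -2, 1) → π⊥ ≈ (+4.121320, +1.292893); max(|x|,|y|,|x±y|/√2) = 4.121320 > 1 ⇒ ∉ W
candidate 3: n = (3, 3, 2, 2) → π⊥ ≈ (+2.292893, +1.535534); max(|x|,|y|,|x±y|/√2) = 2.707107 > 1 ⇒ ∉ W
candidate 4: n = (-1, 1, 0, -1) → π⊥ ≈ (-2.414214, +0.000000); max(|x|,|y|,|x±y|/√2) = 2.414214 > 1 ⇒ ∉ W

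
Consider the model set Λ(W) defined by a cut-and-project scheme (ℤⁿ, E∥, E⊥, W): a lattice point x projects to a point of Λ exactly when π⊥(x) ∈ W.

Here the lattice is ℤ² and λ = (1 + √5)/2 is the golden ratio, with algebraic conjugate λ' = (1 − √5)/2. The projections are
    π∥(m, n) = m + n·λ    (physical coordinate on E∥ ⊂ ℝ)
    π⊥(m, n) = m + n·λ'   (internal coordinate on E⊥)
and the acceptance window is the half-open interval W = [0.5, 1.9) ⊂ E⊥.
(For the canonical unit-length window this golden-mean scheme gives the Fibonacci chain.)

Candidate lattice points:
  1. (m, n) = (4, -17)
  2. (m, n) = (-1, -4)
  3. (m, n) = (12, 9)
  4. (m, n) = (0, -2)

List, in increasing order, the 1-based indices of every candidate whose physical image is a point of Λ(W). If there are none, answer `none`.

2, 4

λ' = (1−√5)/2 ≈ -0.6180.
#1 (4,-17): internal coord 4 + (-17)·λ' = +14.5066; +14.5066 ∉ [0.5, 1.9) → out
#2 (-1,-4): internal coord -1 + (-4)·λ' = +1.4721; +1.4721 ∈ [0.5, 1.9) → IN Λ
#3 (12,9): internal coord 12 + (9)·λ' = +6.4377; +6.4377 ∉ [0.5, 1.9) → out
#4 (0,-2): internal coord 0 + (-2)·λ' = +1.2361; +1.2361 ∈ [0.5, 1.9) → IN Λ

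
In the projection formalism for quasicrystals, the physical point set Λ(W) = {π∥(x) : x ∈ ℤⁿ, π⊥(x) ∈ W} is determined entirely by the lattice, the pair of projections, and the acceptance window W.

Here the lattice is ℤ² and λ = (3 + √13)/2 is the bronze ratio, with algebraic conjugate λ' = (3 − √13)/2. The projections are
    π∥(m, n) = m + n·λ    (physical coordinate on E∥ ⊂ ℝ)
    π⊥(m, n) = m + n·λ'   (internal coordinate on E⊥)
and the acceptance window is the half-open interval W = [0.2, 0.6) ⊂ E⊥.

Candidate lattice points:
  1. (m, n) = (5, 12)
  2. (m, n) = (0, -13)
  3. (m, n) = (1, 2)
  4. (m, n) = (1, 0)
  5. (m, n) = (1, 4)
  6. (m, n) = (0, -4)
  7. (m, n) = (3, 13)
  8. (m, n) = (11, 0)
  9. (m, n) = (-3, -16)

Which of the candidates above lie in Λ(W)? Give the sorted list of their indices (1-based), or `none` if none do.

3

Numerically λ ≈ 3.3028 and λ' = −1/λ ≈ -0.3028.
candidate 1: (m,n)=(5,12) → π∥ = 5+12·λ ≈ 44.6333, π⊥ = 5+12·λ' ≈ 1.3667 ∉ [0.2, 0.6) ⇒ out
candidate 2: (m,n)=(0,-13) → π∥ = 0-13·λ ≈ -42.9361, π⊥ = 0-13·λ' ≈ 3.9361 ∉ [0.2, 0.6) ⇒ out
candidate 3: (m,n)=(1,2) → π∥ = 1+2·λ ≈ 7.6056, π⊥ = 1+2·λ' ≈ 0.3944 ∈ [0.2, 0.6) ⇒ IN Λ
candidate 4: (m,n)=(1,0) → π∥ = 1+0·λ ≈ 1.0000, π⊥ = 1+0·λ' ≈ 1.0000 ∉ [0.2, 0.6) ⇒ out
candidate 5: (m,n)=(1,4) → π∥ = 1+4·λ ≈ 14.2111, π⊥ = 1+4·λ' ≈ -0.2111 ∉ [0.2, 0.6) ⇒ out
candidate 6: (m,n)=(0,-4) → π∥ = 0-4·λ ≈ -13.2111, π⊥ = 0-4·λ' ≈ 1.2111 ∉ [0.2, 0.6) ⇒ out
candidate 7: (m,n)=(3,13) → π∥ = 3+13·λ ≈ 45.9361, π⊥ = 3+13·λ' ≈ -0.9361 ∉ [0.2, 0.6) ⇒ out
candidate 8: (m,n)=(11,0) → π∥ = 11+0·λ ≈ 11.0000, π⊥ = 11+0·λ' ≈ 11.0000 ∉ [0.2, 0.6) ⇒ out
candidate 9: (m,n)=(-3,-16) → π∥ = -3-16·λ ≈ -55.8444, π⊥ = -3-16·λ' ≈ 1.8444 ∉ [0.2, 0.6) ⇒ out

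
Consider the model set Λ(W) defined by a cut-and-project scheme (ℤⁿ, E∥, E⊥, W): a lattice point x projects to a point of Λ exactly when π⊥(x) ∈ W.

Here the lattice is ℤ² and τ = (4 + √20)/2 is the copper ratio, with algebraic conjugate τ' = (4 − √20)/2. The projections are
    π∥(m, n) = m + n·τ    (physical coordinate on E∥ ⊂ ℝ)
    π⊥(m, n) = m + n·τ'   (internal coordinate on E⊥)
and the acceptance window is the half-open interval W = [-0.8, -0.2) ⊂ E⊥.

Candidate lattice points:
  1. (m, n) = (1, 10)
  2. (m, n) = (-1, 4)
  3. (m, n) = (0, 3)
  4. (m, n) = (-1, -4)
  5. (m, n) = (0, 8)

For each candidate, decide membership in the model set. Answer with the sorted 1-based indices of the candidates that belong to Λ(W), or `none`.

Numerically τ ≈ 4.236068 and τ' = −1/τ ≈ -0.236068.
candidate 1: (m,n)=(1,10) → π∥ = 1+10·τ ≈ 43.360680, π⊥ = 1+10·τ' ≈ -1.360680 ∉ [-0.8, -0.2) ⇒ out
candidate 2: (m,n)=(-1,4) → π∥ = -1+4·τ ≈ 15.944272, π⊥ = -1+4·τ' ≈ -1.944272 ∉ [-0.8, -0.2) ⇒ out
candidate 3: (m,n)=(0,3) → π∥ = 0+3·τ ≈ 12.708204, π⊥ = 0+3·τ' ≈ -0.708204 ∈ [-0.8, -0.2) ⇒ IN Λ
candidate 4: (m,n)=(-1,-4) → π∥ = -1-4·τ ≈ -17.944272, π⊥ = -1-4·τ' ≈ -0.055728 ∉ [-0.8, -0.2) ⇒ out
candidate 5: (m,n)=(0,8) → π∥ = 0+8·τ ≈ 33.888544, π⊥ = 0+8·τ' ≈ -1.888544 ∉ [-0.8, -0.2) ⇒ out

3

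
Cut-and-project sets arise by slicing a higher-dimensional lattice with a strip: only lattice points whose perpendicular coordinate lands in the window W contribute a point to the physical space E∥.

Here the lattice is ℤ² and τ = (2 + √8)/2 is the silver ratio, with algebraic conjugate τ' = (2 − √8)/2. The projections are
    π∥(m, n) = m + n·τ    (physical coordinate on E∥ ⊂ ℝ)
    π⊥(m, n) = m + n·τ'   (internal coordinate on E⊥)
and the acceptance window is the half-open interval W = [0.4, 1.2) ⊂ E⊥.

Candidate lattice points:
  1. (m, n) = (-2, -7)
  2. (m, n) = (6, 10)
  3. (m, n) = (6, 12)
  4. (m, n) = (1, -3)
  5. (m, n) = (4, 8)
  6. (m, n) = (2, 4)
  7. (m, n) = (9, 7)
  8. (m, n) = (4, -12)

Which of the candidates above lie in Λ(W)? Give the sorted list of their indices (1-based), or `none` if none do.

1, 3, 5

Compute τ' = (2−√8)/2 = -0.41421, so π⊥(m,n) = m -0.41421·n.
candidate 1: (m,n)=(-2,-7) → π∥ = -2-7·τ ≈ -18.89949, π⊥ = -2-7·τ' ≈ 0.89949 ∈ [0.4, 1.2) ⇒ IN Λ
candidate 2: (m,n)=(6,10) → π∥ = 6+10·τ ≈ 30.14214, π⊥ = 6+10·τ' ≈ 1.85786 ∉ [0.4, 1.2) ⇒ out
candidate 3: (m,n)=(6,12) → π∥ = 6+12·τ ≈ 34.97056, π⊥ = 6+12·τ' ≈ 1.02944 ∈ [0.4, 1.2) ⇒ IN Λ
candidate 4: (m,n)=(1,-3) → π∥ = 1-3·τ ≈ -6.24264, π⊥ = 1-3·τ' ≈ 2.24264 ∉ [0.4, 1.2) ⇒ out
candidate 5: (m,n)=(4,8) → π∥ = 4+8·τ ≈ 23.31371, π⊥ = 4+8·τ' ≈ 0.68629 ∈ [0.4, 1.2) ⇒ IN Λ
candidate 6: (m,n)=(2,4) → π∥ = 2+4·τ ≈ 11.65685, π⊥ = 2+4·τ' ≈ 0.34315 ∉ [0.4, 1.2) ⇒ out
candidate 7: (m,n)=(9,7) → π∥ = 9+7·τ ≈ 25.89949, π⊥ = 9+7·τ' ≈ 6.10051 ∉ [0.4, 1.2) ⇒ out
candidate 8: (m,n)=(4,-12) → π∥ = 4-12·τ ≈ -24.97056, π⊥ = 4-12·τ' ≈ 8.97056 ∉ [0.4, 1.2) ⇒ out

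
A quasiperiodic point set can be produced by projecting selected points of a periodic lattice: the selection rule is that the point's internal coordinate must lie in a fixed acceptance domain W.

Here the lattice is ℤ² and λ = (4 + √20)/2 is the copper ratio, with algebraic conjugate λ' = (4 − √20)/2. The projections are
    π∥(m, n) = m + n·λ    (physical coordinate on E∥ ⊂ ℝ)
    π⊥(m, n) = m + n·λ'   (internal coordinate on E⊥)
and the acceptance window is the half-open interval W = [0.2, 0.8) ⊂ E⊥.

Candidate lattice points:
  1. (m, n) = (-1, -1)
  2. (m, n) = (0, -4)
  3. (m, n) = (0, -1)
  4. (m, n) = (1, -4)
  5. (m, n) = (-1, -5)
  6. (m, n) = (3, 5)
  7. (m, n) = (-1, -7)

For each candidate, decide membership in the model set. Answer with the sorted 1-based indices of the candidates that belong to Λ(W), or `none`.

λ' = (4−√20)/2 ≈ -0.23607.
candidate 1: (m,n)=(-1,-1) → π∥ = -1-1·λ ≈ -5.23607, π⊥ = -1-1·λ' ≈ -0.76393 ∉ [0.2, 0.8) ⇒ out
candidate 2: (m,n)=(0,-4) → π∥ = 0-4·λ ≈ -16.94427, π⊥ = 0-4·λ' ≈ 0.94427 ∉ [0.2, 0.8) ⇒ out
candidate 3: (m,n)=(0,-1) → π∥ = 0-1·λ ≈ -4.23607, π⊥ = 0-1·λ' ≈ 0.23607 ∈ [0.2, 0.8) ⇒ IN Λ
candidate 4: (m,n)=(1,-4) → π∥ = 1-4·λ ≈ -15.94427, π⊥ = 1-4·λ' ≈ 1.94427 ∉ [0.2, 0.8) ⇒ out
candidate 5: (m,n)=(-1,-5) → π∥ = -1-5·λ ≈ -22.18034, π⊥ = -1-5·λ' ≈ 0.18034 ∉ [0.2, 0.8) ⇒ out
candidate 6: (m,n)=(3,5) → π∥ = 3+5·λ ≈ 24.18034, π⊥ = 3+5·λ' ≈ 1.81966 ∉ [0.2, 0.8) ⇒ out
candidate 7: (m,n)=(-1,-7) → π∥ = -1-7·λ ≈ -30.65248, π⊥ = -1-7·λ' ≈ 0.65248 ∈ [0.2, 0.8) ⇒ IN Λ

3, 7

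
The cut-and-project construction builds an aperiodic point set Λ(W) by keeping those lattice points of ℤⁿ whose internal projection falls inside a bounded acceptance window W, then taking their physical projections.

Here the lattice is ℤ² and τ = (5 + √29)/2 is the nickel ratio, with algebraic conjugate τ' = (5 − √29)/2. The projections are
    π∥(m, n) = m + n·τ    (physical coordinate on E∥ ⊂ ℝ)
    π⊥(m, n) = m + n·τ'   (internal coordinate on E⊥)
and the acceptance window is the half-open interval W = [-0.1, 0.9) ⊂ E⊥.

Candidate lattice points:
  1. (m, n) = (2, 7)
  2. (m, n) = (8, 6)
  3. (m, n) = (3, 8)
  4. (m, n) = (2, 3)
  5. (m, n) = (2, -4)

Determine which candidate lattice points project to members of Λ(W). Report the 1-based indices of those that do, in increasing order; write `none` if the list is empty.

1

τ' = (5−√29)/2 ≈ -0.19258.
candidate 1: (m,n)=(2,7) → π∥ = 2+7·τ ≈ 38.34808, π⊥ = 2+7·τ' ≈ 0.65192 ∈ [-0.1, 0.9) ⇒ IN Λ
candidate 2: (m,n)=(8,6) → π∥ = 8+6·τ ≈ 39.15549, π⊥ = 8+6·τ' ≈ 6.84451 ∉ [-0.1, 0.9) ⇒ out
candidate 3: (m,n)=(3,8) → π∥ = 3+8·τ ≈ 44.54066, π⊥ = 3+8·τ' ≈ 1.45934 ∉ [-0.1, 0.9) ⇒ out
candidate 4: (m,n)=(2,3) → π∥ = 2+3·τ ≈ 17.57775, π⊥ = 2+3·τ' ≈ 1.42225 ∉ [-0.1, 0.9) ⇒ out
candidate 5: (m,n)=(2,-4) → π∥ = 2-4·τ ≈ -18.77033, π⊥ = 2-4·τ' ≈ 2.77033 ∉ [-0.1, 0.9) ⇒ out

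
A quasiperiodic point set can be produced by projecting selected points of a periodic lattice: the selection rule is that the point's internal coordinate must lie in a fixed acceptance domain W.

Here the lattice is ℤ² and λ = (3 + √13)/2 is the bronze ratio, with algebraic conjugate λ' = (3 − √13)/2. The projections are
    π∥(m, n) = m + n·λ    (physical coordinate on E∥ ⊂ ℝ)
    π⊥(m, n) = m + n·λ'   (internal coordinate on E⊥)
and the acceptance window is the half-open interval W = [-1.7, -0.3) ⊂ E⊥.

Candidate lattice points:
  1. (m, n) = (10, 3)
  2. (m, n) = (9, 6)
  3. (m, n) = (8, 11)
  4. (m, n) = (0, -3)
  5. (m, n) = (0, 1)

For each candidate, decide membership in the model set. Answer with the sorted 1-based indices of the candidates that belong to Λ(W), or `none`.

Numerically λ ≈ 3.302776 and λ' = −1/λ ≈ -0.302776.
#1 (10,3): internal coord 10 + (3)·λ' = +9.091673; +9.091673 ∉ [-1.7, -0.3) → out
#2 (9,6): internal coord 9 + (6)·λ' = +7.183346; +7.183346 ∉ [-1.7, -0.3) → out
#3 (8,11): internal coord 8 + (11)·λ' = +4.669468; +4.669468 ∉ [-1.7, -0.3) → out
#4 (0,-3): internal coord 0 + (-3)·λ' = +0.908327; +0.908327 ∉ [-1.7, -0.3) → out
#5 (0,1): internal coord 0 + (1)·λ' = -0.302776; -0.302776 ∈ [-1.7, -0.3) → IN Λ

5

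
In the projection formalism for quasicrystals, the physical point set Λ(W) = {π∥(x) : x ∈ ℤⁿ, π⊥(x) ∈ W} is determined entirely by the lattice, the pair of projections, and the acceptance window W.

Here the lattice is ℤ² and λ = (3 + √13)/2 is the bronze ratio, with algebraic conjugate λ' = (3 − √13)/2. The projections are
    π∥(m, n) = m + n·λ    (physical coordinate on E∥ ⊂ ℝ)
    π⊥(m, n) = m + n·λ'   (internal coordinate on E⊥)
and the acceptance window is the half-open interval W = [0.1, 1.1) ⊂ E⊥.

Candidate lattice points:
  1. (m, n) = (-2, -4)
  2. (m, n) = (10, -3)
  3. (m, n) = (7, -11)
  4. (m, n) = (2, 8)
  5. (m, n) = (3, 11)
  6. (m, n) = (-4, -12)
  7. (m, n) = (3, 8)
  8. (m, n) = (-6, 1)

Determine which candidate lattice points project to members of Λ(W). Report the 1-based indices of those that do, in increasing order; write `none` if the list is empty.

7

Compute λ' = (3−√13)/2 = -0.3028, so π⊥(m,n) = m -0.3028·n.
#1 (-2,-4): internal coord -2 + (-4)·λ' = -0.7889; -0.7889 ∉ [0.1, 1.1) → out
#2 (10,-3): internal coord 10 + (-3)·λ' = +10.9083; +10.9083 ∉ [0.1, 1.1) → out
#3 (7,-11): internal coord 7 + (-11)·λ' = +10.3305; +10.3305 ∉ [0.1, 1.1) → out
#4 (2,8): internal coord 2 + (8)·λ' = -0.4222; -0.4222 ∉ [0.1, 1.1) → out
#5 (3,11): internal coord 3 + (11)·λ' = -0.3305; -0.3305 ∉ [0.1, 1.1) → out
#6 (-4,-12): internal coord -4 + (-12)·λ' = -0.3667; -0.3667 ∉ [0.1, 1.1) → out
#7 (3,8): internal coord 3 + (8)·λ' = +0.5778; +0.5778 ∈ [0.1, 1.1) → IN Λ
#8 (-6,1): internal coord -6 + (1)·λ' = -6.3028; -6.3028 ∉ [0.1, 1.1) → out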